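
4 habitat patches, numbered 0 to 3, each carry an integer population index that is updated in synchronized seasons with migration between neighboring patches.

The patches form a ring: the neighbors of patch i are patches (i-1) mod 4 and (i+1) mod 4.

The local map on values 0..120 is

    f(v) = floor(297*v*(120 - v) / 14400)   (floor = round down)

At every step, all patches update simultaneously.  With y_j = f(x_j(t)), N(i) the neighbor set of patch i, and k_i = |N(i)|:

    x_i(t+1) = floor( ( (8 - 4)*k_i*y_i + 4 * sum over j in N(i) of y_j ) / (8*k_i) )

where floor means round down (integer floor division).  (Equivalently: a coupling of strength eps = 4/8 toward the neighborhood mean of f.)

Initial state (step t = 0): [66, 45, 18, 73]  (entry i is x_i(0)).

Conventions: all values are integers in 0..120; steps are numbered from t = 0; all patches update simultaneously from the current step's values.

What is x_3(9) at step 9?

Answer: x_3(9) = 71

Derivation:
t=0: [66, 45, 18, 73]
t=1: [71, 62, 53, 62]
t=2: [72, 73, 73, 73]
t=3: [70, 70, 70, 70]
t=4: [72, 72, 72, 72]
t=5: [71, 71, 71, 71]
t=6: [71, 71, 71, 71]
t=7: [71, 71, 71, 71]
t=8: [71, 71, 71, 71]
t=9: [71, 71, 71, 71]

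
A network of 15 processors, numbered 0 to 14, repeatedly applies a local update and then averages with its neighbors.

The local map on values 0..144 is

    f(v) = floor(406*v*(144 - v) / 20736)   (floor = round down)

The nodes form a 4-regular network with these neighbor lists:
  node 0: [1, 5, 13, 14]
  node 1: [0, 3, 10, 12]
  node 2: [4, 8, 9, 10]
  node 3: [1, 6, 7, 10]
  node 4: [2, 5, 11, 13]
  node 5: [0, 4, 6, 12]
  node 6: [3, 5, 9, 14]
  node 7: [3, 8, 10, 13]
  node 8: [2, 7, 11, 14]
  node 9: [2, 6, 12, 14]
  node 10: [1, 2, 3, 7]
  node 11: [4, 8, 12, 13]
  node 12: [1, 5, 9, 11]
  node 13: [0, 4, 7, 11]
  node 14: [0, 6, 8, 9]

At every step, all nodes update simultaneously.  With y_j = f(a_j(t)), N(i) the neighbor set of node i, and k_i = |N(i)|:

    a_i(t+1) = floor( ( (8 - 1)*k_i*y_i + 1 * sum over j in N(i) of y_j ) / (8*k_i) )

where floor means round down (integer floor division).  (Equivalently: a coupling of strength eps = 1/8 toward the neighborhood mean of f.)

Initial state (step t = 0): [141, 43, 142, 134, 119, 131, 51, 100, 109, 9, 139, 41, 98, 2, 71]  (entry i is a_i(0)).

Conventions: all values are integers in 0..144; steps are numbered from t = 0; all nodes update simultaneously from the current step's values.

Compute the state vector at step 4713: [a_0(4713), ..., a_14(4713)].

Simulating step by step:
t=0: [141, 43, 142, 134, 119, 131, 51, 100, 109, 9, 139, 41, 98, 2, 71]
t=1: [14, 78, 9, 31, 54, 36, 86, 78, 73, 29, 17, 78, 83, 11, 94]
t=2: [39, 95, 29, 70, 90, 76, 94, 94, 98, 66, 45, 97, 97, 34, 89]
t=3: [81, 90, 68, 99, 93, 99, 92, 91, 87, 98, 87, 88, 89, 75, 94]
t=4: [98, 94, 100, 87, 92, 87, 92, 94, 96, 88, 96, 96, 94, 100, 92]
t=5: [88, 91, 86, 96, 92, 96, 93, 91, 90, 95, 90, 90, 92, 86, 92]
t=6: [95, 93, 96, 90, 93, 90, 91, 94, 94, 91, 94, 94, 92, 96, 93]
t=7: [91, 92, 90, 94, 91, 94, 94, 92, 91, 93, 92, 91, 93, 90, 92]
t=8: [93, 92, 94, 92, 94, 92, 92, 93, 93, 92, 93, 93, 92, 94, 93]
t=9: [92, 92, 92, 92, 92, 92, 92, 92, 92, 92, 92, 92, 92, 92, 92]
t=10: [93, 93, 93, 93, 93, 93, 93, 93, 93, 93, 93, 93, 93, 93, 93]
t=11: [92, 92, 92, 92, 92, 92, 92, 92, 92, 92, 92, 92, 92, 92, 92]

Answer: [92, 92, 92, 92, 92, 92, 92, 92, 92, 92, 92, 92, 92, 92, 92]
Key observation: The state at step 9, [92, 92, 92, 92, 92, 92, 92, 92, 92, 92, 92, 92, 92, 92, 92], reappears at step 11: the system is in a cycle of period 2 from step 9 on.  Therefore the state at step 4713 equals the state at step 9 + ((4713 - 9) mod 2) = 9, which is [92, 92, 92, 92, 92, 92, 92, 92, 92, 92, 92, 92, 92, 92, 92].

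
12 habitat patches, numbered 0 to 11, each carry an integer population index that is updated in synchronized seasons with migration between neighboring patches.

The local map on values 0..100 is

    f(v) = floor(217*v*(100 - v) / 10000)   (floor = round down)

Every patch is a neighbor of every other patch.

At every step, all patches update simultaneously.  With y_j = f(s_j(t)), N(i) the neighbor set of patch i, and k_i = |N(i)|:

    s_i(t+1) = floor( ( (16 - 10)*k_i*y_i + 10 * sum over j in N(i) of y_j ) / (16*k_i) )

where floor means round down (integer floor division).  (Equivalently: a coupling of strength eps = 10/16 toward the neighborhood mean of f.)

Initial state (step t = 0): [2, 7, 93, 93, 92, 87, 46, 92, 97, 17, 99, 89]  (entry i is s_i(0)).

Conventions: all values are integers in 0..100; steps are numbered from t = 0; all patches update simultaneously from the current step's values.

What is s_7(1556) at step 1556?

Simulating step by step:
t=0: [2, 7, 93, 93, 92, 87, 46, 92, 97, 17, 99, 89]
t=1: [13, 16, 16, 16, 16, 19, 28, 16, 13, 21, 12, 18]
t=2: [28, 29, 29, 29, 29, 30, 34, 29, 28, 31, 27, 30]
t=3: [43, 44, 44, 44, 44, 44, 45, 44, 43, 44, 43, 44]
t=4: [53, 53, 53, 53, 53, 53, 53, 53, 53, 53, 53, 53]
t=5: [54, 54, 54, 54, 54, 54, 54, 54, 54, 54, 54, 54]
t=6: [53, 53, 53, 53, 53, 53, 53, 53, 53, 53, 53, 53]

Answer: s_7(1556) = 53
Key observation: The state at step 4, [53, 53, 53, 53, 53, 53, 53, 53, 53, 53, 53, 53], reappears at step 6: the system is in a cycle of period 2 from step 4 on.  Therefore the state at step 1556 equals the state at step 4 + ((1556 - 4) mod 2) = 4, which is [53, 53, 53, 53, 53, 53, 53, 53, 53, 53, 53, 53].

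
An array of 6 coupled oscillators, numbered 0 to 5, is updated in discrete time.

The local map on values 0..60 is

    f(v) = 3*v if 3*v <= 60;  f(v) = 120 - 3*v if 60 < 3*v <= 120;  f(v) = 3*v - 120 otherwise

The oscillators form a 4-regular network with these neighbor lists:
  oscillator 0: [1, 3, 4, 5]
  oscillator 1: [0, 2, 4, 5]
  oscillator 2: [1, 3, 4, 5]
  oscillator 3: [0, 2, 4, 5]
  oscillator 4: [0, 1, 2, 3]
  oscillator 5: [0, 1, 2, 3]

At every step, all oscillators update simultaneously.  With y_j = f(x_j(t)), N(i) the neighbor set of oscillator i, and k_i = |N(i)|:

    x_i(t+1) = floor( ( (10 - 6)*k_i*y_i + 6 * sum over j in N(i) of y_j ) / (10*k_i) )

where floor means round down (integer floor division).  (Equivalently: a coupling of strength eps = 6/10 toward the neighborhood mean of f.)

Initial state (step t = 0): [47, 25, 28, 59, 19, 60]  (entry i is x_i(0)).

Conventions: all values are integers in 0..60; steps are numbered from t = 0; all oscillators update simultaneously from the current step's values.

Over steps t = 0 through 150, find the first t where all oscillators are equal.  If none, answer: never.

Simulating step by step:
t=0: [47, 25, 28, 59, 19, 60]  (not all equal)
t=1: [41, 44, 47, 48, 46, 47]  (not all equal)
t=2: [12, 14, 19, 19, 16, 17]  (not all equal)
t=3: [44, 45, 52, 51, 48, 49]  (not all equal)
t=4: [19, 20, 29, 28, 24, 25]  (not all equal)
t=5: [51, 51, 41, 41, 47, 45]  (not all equal)
t=6: [24, 24, 12, 12, 19, 16]  (not all equal)
t=7: [47, 47, 42, 42, 48, 44]  (not all equal)
t=8: [17, 17, 11, 11, 17, 12]  (not all equal)
t=9: [46, 46, 38, 38, 45, 39]  (not all equal)
t=10: [13, 13, 8, 8, 13, 8]  (not all equal)
t=11: [34, 34, 28, 28, 34, 28]  (not all equal)
t=12: [23, 23, 30, 30, 23, 30]  (not all equal)
t=13: [44, 44, 36, 36, 44, 36]  (not all equal)
t=14: [12, 12, 12, 12, 12, 12]  (all equal)

Answer: 14
Key observation: Synchronization is absorbing here: once all oscillators are equal they stay equal, and step 14 is the first all-equal step.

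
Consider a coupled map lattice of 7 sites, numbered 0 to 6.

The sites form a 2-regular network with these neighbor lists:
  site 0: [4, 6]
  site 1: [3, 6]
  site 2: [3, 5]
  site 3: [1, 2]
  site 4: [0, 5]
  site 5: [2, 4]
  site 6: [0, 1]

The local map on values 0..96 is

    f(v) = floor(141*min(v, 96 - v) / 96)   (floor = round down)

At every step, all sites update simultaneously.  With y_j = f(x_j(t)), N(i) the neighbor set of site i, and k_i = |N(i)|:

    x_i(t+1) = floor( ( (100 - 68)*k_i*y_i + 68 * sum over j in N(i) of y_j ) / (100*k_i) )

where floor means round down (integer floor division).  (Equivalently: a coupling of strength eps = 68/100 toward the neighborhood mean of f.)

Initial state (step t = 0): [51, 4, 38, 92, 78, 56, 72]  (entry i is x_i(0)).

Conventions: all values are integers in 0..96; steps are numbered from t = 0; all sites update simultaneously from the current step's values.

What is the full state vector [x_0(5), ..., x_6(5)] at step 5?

Simulating step by step:
t=0: [51, 4, 38, 92, 78, 56, 72]
t=1: [41, 15, 39, 22, 50, 46, 35]
t=2: [59, 35, 51, 37, 64, 63, 44]
t=3: [55, 56, 55, 57, 49, 53, 56]
t=4: [62, 57, 60, 58, 63, 64, 58]
t=5: [50, 55, 51, 54, 48, 49, 53]

Answer: [50, 55, 51, 54, 48, 49, 53]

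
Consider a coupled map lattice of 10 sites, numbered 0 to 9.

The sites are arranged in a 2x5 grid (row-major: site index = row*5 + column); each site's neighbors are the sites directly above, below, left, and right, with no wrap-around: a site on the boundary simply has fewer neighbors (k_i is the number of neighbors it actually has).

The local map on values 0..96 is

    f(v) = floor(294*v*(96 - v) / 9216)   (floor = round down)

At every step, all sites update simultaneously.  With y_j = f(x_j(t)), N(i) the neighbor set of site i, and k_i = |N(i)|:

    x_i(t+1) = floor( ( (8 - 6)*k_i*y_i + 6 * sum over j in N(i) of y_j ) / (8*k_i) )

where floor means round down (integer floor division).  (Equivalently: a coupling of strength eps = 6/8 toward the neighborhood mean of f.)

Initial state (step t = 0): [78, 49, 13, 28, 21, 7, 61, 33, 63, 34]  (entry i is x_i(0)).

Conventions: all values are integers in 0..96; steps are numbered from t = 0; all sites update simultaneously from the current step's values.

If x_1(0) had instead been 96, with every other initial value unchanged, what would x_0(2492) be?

Answer: x_0(2492) = 68
Key observation: The state at step 10, [68, 68, 68, 68, 68, 68, 68, 68, 68, 68], reappears at step 12: the system is in a cycle of period 2 from step 10 on.  Therefore the state at step 2492 equals the state at step 10 + ((2492 - 10) mod 2) = 10, which is [68, 68, 68, 68, 68, 68, 68, 68, 68, 68].

Derivation:
t=0: [78, 96, 13, 28, 21, 7, 61, 33, 63, 34]
t=1: [18, 36, 40, 52, 60, 46, 38, 58, 64, 60]
t=2: [63, 63, 70, 69, 69, 61, 70, 69, 68, 66]
t=3: [66, 62, 60, 59, 60, 63, 62, 58, 60, 60]
t=4: [65, 66, 68, 68, 68, 65, 67, 68, 68, 68]
t=5: [63, 62, 60, 60, 60, 62, 62, 60, 60, 60]
t=6: [66, 67, 67, 68, 68, 66, 67, 67, 68, 68]
t=7: [62, 61, 60, 60, 60, 62, 61, 60, 60, 60]
t=8: [67, 67, 68, 68, 68, 67, 67, 68, 68, 68]
t=9: [61, 60, 60, 60, 60, 61, 60, 60, 60, 60]
t=10: [68, 68, 68, 68, 68, 68, 68, 68, 68, 68]
t=11: [60, 60, 60, 60, 60, 60, 60, 60, 60, 60]
t=12: [68, 68, 68, 68, 68, 68, 68, 68, 68, 68]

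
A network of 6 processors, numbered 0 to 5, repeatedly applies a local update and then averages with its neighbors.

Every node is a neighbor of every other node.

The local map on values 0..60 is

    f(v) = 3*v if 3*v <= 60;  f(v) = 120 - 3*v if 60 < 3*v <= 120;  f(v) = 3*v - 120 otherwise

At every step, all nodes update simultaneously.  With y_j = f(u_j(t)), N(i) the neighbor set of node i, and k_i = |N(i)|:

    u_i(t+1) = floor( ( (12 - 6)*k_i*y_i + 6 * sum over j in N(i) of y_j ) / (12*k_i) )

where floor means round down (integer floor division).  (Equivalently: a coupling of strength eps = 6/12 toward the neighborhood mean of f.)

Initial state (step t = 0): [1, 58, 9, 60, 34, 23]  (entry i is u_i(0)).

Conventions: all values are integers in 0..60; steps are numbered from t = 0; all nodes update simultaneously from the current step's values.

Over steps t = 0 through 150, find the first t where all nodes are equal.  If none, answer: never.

Simulating step by step:
t=0: [1, 58, 9, 60, 34, 23]  (not all equal)
t=1: [22, 42, 32, 45, 28, 41]  (not all equal)
t=2: [35, 16, 23, 19, 28, 15]  (not all equal)
t=3: [31, 44, 45, 48, 39, 43]  (not all equal)
t=4: [19, 13, 15, 18, 10, 12]  (not all equal)
t=5: [48, 41, 44, 47, 38, 40]  (not all equal)
t=6: [16, 7, 11, 15, 9, 6]  (not all equal)
t=7: [38, 27, 32, 37, 30, 26]  (not all equal)
t=8: [17, 30, 24, 18, 27, 31]  (not all equal)
t=9: [45, 36, 44, 46, 40, 35]  (not all equal)
t=10: [13, 12, 12, 14, 7, 13]  (not all equal)
t=11: [36, 35, 35, 38, 29, 36]  (not all equal)
t=12: [14, 15, 15, 11, 22, 14]  (not all equal)
t=13: [42, 44, 44, 39, 47, 42]  (not all equal)
t=14: [8, 10, 10, 7, 14, 8]  (not all equal)
t=15: [26, 29, 29, 25, 33, 26]  (not all equal)
t=16: [38, 34, 34, 39, 30, 38]  (not all equal)
t=17: [10, 15, 15, 9, 20, 10]  (not all equal)
t=18: [35, 41, 41, 34, 47, 35]  (not all equal)
t=19: [13, 8, 8, 14, 15, 13]  (not all equal)
t=20: [36, 30, 30, 38, 39, 36]  (not all equal)
t=21: [14, 21, 21, 11, 10, 14]  (not all equal)
t=22: [42, 48, 48, 39, 38, 42]  (not all equal)
t=23: [9, 16, 16, 8, 9, 9]  (not all equal)
t=24: [30, 39, 39, 29, 30, 30]  (not all equal)
t=25: [24, 14, 14, 26, 24, 24]  (not all equal)
t=26: [46, 43, 43, 43, 46, 46]  (not all equal)
t=27: [15, 11, 11, 11, 15, 15]  (not all equal)
t=28: [41, 36, 36, 36, 41, 41]  (not all equal)
t=29: [5, 9, 9, 9, 5, 5]  (not all equal)
t=30: [18, 23, 23, 23, 18, 18]  (not all equal)
t=31: [53, 51, 51, 51, 53, 53]  (not all equal)
t=32: [37, 34, 34, 34, 37, 37]  (not all equal)
t=33: [11, 15, 15, 15, 11, 11]  (not all equal)
t=34: [36, 41, 41, 41, 36, 36]  (not all equal)
t=35: [9, 5, 5, 5, 9, 9]  (not all equal)
t=36: [23, 18, 18, 18, 23, 23]  (not all equal)
t=37: [51, 53, 53, 53, 51, 51]  (not all equal)
t=38: [34, 37, 37, 37, 34, 34]  (not all equal)
t=39: [15, 11, 11, 11, 15, 15]  (not all equal)

Answer: never
Key observation: The state at step 27 reappears at step 39 — the system is in a cycle of period 12 from step 27 on.  No step 0..39 is synchronized, and the cycle repeats forever, so no step up to 150 (or ever) has all nodes equal.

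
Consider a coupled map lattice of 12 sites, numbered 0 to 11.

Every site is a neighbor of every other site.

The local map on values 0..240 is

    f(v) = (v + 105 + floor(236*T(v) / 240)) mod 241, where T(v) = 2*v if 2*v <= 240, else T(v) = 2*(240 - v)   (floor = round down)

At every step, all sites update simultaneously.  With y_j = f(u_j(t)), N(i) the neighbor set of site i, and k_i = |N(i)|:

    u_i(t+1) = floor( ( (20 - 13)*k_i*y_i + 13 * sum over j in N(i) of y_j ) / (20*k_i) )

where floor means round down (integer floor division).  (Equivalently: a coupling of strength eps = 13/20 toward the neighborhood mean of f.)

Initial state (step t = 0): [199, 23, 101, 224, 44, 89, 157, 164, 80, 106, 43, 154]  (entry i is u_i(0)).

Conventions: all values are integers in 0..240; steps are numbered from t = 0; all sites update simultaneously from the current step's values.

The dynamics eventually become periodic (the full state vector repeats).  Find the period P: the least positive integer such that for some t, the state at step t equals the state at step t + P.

Simulating step by step:
t=0: [199, 23, 101, 224, 44, 89, 157, 164, 80, 106, 43, 154]
t=1: [160, 169, 166, 153, 187, 156, 172, 170, 148, 171, 186, 173]
t=2: [175, 173, 173, 177, 168, 176, 172, 172, 178, 172, 168, 171]
t=3: [167, 168, 168, 166, 169, 167, 168, 168, 166, 168, 169, 168]
t=4: [173, 173, 173, 173, 172, 173, 173, 173, 173, 173, 172, 173]
t=5: [168, 168, 168, 168, 168, 168, 168, 168, 168, 168, 168, 168]
t=6: [173, 173, 173, 173, 173, 173, 173, 173, 173, 173, 173, 173]
t=7: [168, 168, 168, 168, 168, 168, 168, 168, 168, 168, 168, 168]

Answer: 2
Key observation: The state at step 5, [168, 168, 168, 168, 168, 168, 168, 168, 168, 168, 168, 168], reappears at step 7 — and no state repeats earlier — so the cycle the system enters has period 2.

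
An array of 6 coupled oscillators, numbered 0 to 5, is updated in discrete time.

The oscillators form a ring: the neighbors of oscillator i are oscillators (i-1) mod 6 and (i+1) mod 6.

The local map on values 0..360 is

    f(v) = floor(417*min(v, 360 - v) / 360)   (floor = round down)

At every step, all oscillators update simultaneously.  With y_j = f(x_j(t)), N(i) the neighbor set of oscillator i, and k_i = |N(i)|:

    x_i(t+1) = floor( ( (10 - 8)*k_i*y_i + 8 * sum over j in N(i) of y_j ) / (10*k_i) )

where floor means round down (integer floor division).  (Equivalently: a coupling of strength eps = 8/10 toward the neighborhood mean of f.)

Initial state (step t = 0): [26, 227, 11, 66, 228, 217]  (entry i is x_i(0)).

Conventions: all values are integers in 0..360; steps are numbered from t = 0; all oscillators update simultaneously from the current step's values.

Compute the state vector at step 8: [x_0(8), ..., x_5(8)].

Answer: [197, 198, 195, 199, 198, 201]

Derivation:
t=0: [26, 227, 11, 66, 228, 217]
t=1: [133, 47, 94, 80, 126, 105]
t=2: [100, 115, 80, 119, 114, 143]
t=3: [142, 109, 126, 117, 147, 131]
t=4: [143, 148, 133, 153, 148, 163]
t=5: [176, 161, 170, 165, 180, 172]
t=6: [194, 196, 190, 199, 197, 204]
t=7: [186, 193, 189, 190, 184, 188]
t=8: [197, 198, 195, 199, 198, 201]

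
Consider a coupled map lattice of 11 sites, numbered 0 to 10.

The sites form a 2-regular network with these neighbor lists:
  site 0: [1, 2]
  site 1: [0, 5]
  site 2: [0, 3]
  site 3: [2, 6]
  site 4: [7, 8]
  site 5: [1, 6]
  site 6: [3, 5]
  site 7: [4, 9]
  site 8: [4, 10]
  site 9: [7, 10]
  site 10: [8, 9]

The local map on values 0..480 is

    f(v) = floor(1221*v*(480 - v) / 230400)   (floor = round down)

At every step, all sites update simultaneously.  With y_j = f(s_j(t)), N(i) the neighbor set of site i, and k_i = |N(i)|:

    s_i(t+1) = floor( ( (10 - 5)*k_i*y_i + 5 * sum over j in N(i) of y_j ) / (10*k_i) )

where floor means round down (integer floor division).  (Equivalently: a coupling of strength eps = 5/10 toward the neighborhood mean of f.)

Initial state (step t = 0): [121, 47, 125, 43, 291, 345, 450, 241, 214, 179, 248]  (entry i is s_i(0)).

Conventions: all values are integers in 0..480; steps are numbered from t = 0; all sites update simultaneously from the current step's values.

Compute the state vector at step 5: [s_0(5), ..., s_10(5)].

Answer: [292, 293, 293, 293, 292, 293, 294, 292, 292, 292, 292]

Derivation:
t=0: [121, 47, 125, 43, 291, 345, 450, 241, 214, 179, 248]
t=1: [200, 172, 199, 126, 297, 167, 121, 296, 299, 294, 298]
t=2: [292, 283, 281, 249, 287, 266, 243, 288, 286, 288, 287]
t=3: [292, 295, 296, 302, 293, 300, 303, 293, 293, 293, 293]
t=4: [289, 288, 287, 285, 290, 286, 284, 290, 290, 290, 290]
t=5: [292, 293, 293, 293, 292, 293, 294, 292, 292, 292, 292]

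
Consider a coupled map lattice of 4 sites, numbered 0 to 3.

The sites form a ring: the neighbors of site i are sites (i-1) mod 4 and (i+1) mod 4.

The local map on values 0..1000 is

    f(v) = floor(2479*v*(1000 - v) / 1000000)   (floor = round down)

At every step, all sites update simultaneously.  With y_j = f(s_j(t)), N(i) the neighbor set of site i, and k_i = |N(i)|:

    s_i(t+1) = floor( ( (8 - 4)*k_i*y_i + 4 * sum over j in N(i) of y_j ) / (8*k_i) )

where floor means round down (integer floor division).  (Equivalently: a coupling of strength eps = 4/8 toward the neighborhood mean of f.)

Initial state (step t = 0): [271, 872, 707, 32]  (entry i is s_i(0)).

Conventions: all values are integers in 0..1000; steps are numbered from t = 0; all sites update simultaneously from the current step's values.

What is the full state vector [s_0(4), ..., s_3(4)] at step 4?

Answer: [587, 588, 587, 587]

Derivation:
t=0: [271, 872, 707, 32]
t=1: [332, 388, 344, 288]
t=2: [548, 571, 553, 531]
t=3: [613, 610, 612, 615]
t=4: [587, 588, 587, 587]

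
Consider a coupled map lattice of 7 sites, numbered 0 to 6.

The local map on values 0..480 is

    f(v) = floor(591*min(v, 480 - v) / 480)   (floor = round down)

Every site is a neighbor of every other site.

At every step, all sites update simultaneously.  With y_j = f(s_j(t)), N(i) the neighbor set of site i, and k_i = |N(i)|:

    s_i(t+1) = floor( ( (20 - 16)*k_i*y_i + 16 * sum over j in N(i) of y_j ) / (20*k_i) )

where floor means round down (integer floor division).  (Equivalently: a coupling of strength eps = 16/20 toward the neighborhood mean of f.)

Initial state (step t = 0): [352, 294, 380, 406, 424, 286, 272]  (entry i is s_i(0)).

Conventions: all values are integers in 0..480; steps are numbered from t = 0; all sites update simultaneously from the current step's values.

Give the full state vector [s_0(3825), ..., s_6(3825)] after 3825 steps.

Answer: [235, 235, 235, 235, 235, 235, 235]
Key observation: The state at step 10, [289, 289, 289, 289, 289, 289, 289], reappears at step 12: the system is in a cycle of period 2 from step 10 on.  Therefore the state at step 3825 equals the state at step 10 + ((3825 - 10) mod 2) = 11, which is [235, 235, 235, 235, 235, 235, 235].

Derivation:
t=0: [352, 294, 380, 406, 424, 286, 272]
t=1: [165, 170, 163, 161, 159, 170, 172]
t=2: [203, 203, 203, 203, 203, 203, 204]
t=3: [249, 249, 249, 249, 249, 249, 249]
t=4: [284, 284, 284, 284, 284, 284, 284]
t=5: [241, 241, 241, 241, 241, 241, 241]
t=6: [294, 294, 294, 294, 294, 294, 294]
t=7: [229, 229, 229, 229, 229, 229, 229]
t=8: [281, 281, 281, 281, 281, 281, 281]
t=9: [245, 245, 245, 245, 245, 245, 245]
t=10: [289, 289, 289, 289, 289, 289, 289]
t=11: [235, 235, 235, 235, 235, 235, 235]
t=12: [289, 289, 289, 289, 289, 289, 289]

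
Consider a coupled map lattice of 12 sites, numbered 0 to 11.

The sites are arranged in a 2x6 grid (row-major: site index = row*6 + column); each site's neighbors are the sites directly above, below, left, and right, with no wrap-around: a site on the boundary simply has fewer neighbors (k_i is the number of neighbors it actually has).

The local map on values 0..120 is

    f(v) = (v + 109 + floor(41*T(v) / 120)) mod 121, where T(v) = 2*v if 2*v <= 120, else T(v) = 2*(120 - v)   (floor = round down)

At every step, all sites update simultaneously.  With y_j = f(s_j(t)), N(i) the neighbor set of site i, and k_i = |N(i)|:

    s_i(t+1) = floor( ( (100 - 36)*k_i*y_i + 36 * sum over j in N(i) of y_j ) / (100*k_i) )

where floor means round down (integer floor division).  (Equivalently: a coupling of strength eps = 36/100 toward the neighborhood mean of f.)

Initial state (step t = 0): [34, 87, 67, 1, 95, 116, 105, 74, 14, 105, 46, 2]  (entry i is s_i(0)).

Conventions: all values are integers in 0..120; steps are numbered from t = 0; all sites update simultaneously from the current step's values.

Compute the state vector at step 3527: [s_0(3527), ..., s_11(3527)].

Answer: [101, 101, 101, 101, 101, 101, 101, 101, 101, 101, 101, 101]
Key observation: The state at step 5, [101, 101, 101, 101, 101, 101, 101, 101, 101, 101, 101, 101], reappears at step 6: the system is in a cycle of period 1 from step 5 on.  Therefore the state at step 3527 equals the state at step 5 + ((3527 - 5) mod 1) = 5, which is [101, 101, 101, 101, 101, 101, 101, 101, 101, 101, 101, 101].

Derivation:
t=0: [34, 87, 67, 1, 95, 116, 105, 74, 14, 105, 46, 2]
t=1: [64, 89, 84, 105, 97, 106, 90, 84, 41, 88, 79, 102]
t=2: [92, 96, 92, 101, 100, 102, 96, 91, 71, 92, 96, 100]
t=3: [99, 99, 98, 100, 101, 101, 99, 97, 94, 98, 100, 101]
t=4: [101, 100, 100, 101, 101, 101, 100, 100, 99, 100, 101, 101]
t=5: [101, 101, 101, 101, 101, 101, 101, 101, 101, 101, 101, 101]
t=6: [101, 101, 101, 101, 101, 101, 101, 101, 101, 101, 101, 101]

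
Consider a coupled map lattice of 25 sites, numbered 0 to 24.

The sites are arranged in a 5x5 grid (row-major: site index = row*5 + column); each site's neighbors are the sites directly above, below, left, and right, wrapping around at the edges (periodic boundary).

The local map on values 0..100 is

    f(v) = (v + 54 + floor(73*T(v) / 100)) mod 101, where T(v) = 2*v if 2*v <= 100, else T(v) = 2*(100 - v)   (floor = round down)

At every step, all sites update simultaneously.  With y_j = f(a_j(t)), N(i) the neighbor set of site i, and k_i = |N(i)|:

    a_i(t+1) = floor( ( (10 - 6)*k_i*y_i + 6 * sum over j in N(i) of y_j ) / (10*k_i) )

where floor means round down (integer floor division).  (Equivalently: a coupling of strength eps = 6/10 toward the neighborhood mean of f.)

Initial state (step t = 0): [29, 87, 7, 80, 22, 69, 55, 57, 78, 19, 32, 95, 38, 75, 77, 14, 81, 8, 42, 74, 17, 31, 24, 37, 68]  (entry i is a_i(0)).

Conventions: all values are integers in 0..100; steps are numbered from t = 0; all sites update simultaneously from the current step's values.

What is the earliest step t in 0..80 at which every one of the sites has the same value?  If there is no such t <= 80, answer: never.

Simulating step by step:
t=0: [29, 87, 7, 80, 22, 69, 55, 57, 78, 19, 32, 95, 38, 75, 77, 14, 81, 8, 42, 74, 17, 31, 24, 37, 68]  (not all equal)
t=1: [43, 52, 59, 52, 40, 61, 67, 66, 69, 70, 53, 53, 58, 59, 64, 72, 61, 55, 59, 66, 69, 45, 37, 47, 58]  (not all equal)
t=2: [62, 69, 67, 68, 61, 67, 70, 68, 68, 64, 71, 72, 71, 70, 69, 67, 69, 67, 70, 68, 65, 63, 58, 66, 66]  (not all equal)
t=3: [69, 67, 68, 67, 69, 67, 66, 66, 67, 68, 66, 65, 66, 66, 67, 67, 67, 67, 66, 67, 69, 69, 69, 68, 68]  (not all equal)
t=4: [67, 67, 67, 67, 67, 67, 68, 67, 67, 67, 68, 68, 68, 68, 67, 67, 68, 67, 67, 67, 67, 67, 67, 67, 67]  (not all equal)
t=5: [68, 67, 68, 68, 68, 67, 67, 67, 67, 68, 67, 67, 67, 67, 67, 67, 67, 67, 67, 68, 68, 67, 68, 68, 68]  (not all equal)
t=6: [67, 67, 67, 67, 67, 67, 68, 67, 67, 67, 68, 68, 68, 68, 67, 67, 68, 67, 67, 67, 67, 67, 67, 67, 67]  (not all equal)

Answer: never
Key observation: The state at step 4 reappears at step 6 — the system is in a cycle of period 2 from step 4 on.  No step 0..6 is synchronized, and the cycle repeats forever, so no step up to 80 (or ever) has all sites equal.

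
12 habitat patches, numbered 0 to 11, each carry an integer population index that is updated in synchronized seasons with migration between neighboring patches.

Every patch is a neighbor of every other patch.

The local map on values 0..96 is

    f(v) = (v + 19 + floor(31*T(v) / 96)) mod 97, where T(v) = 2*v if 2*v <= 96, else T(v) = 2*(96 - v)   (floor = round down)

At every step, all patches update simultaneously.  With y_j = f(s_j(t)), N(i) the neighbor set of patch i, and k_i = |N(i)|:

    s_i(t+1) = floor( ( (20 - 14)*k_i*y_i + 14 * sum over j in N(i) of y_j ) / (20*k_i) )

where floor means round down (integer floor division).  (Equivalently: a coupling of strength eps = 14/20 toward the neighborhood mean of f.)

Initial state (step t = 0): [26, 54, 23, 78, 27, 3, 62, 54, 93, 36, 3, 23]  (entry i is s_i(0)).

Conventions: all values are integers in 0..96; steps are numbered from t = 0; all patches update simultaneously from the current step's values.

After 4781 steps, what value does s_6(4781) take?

Simulating step by step:
t=0: [26, 54, 23, 78, 27, 3, 62, 54, 93, 36, 3, 23]
t=1: [39, 26, 38, 27, 40, 30, 26, 26, 29, 43, 30, 38]
t=2: [74, 69, 74, 70, 74, 71, 69, 69, 70, 76, 71, 74]
t=3: [9, 8, 9, 8, 9, 9, 8, 8, 8, 9, 9, 9]
t=4: [32, 32, 32, 32, 32, 32, 32, 32, 32, 32, 32, 32]
t=5: [71, 71, 71, 71, 71, 71, 71, 71, 71, 71, 71, 71]
t=6: [9, 9, 9, 9, 9, 9, 9, 9, 9, 9, 9, 9]
t=7: [33, 33, 33, 33, 33, 33, 33, 33, 33, 33, 33, 33]
t=8: [73, 73, 73, 73, 73, 73, 73, 73, 73, 73, 73, 73]
t=9: [9, 9, 9, 9, 9, 9, 9, 9, 9, 9, 9, 9]

Answer: s_6(4781) = 73
Key observation: The state at step 6, [9, 9, 9, 9, 9, 9, 9, 9, 9, 9, 9, 9], reappears at step 9: the system is in a cycle of period 3 from step 6 on.  Therefore the state at step 4781 equals the state at step 6 + ((4781 - 6) mod 3) = 8, which is [73, 73, 73, 73, 73, 73, 73, 73, 73, 73, 73, 73].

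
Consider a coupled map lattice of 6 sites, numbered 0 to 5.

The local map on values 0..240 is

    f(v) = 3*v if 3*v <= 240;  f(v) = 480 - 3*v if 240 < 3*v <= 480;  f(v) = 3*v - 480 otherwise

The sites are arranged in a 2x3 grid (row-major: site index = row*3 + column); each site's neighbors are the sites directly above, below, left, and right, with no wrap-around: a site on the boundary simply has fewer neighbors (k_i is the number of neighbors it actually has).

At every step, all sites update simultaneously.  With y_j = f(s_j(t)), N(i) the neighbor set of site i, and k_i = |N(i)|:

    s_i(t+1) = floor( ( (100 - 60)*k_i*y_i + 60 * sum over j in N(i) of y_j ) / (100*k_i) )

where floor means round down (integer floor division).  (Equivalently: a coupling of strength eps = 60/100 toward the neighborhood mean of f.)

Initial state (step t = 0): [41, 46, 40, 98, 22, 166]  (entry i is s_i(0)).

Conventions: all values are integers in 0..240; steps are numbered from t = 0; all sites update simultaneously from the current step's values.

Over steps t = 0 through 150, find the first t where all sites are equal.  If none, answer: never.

Simulating step by step:
t=0: [41, 46, 40, 98, 22, 166]  (not all equal)
t=1: [146, 117, 94, 131, 94, 63]  (not all equal)
t=2: [81, 139, 174, 106, 160, 194]  (not all equal)
t=3: [162, 81, 66, 135, 65, 53]  (not all equal)
t=4: [96, 174, 198, 90, 172, 181]  (not all equal)
t=5: [152, 85, 77, 152, 77, 70]  (not all equal)
t=6: [84, 187, 222, 86, 184, 222]  (not all equal)
t=7: [182, 129, 154, 178, 126, 151]  (not all equal)
t=8: [70, 74, 43, 72, 75, 46]  (not all equal)
t=9: [215, 201, 159, 216, 205, 161]  (not all equal)
t=10: [153, 109, 39, 157, 112, 42]  (not all equal)
t=11: [57, 117, 130, 53, 115, 128]  (not all equal)
t=12: [154, 130, 103, 155, 130, 105]  (not all equal)
t=13: [38, 91, 144, 38, 90, 144]  (not all equal)
t=14: [141, 157, 95, 142, 157, 96]  (not all equal)
t=15: [41, 55, 138, 41, 54, 138]  (not all equal)
t=16: [135, 136, 95, 134, 135, 94]  (not all equal)
t=17: [75, 97, 159, 76, 99, 160]  (not all equal)
t=18: [215, 157, 57, 213, 156, 55]  (not all equal)
t=19: [116, 73, 120, 116, 71, 120]  (not all equal)
t=20: [158, 180, 149, 156, 179, 147]  (not all equal)
t=21: [24, 43, 42, 23, 45, 42]  (not all equal)
t=22: [88, 118, 126, 89, 118, 128]  (not all equal)
t=23: [188, 139, 107, 187, 137, 106]  (not all equal)
t=24: [76, 87, 131, 78, 88, 133]  (not all equal)
t=25: [227, 193, 124, 226, 193, 123]  (not all equal)
t=26: [169, 121, 106, 169, 121, 106]  (not all equal)
t=27: [54, 108, 148, 54, 108, 148]  (not all equal)
t=28: [160, 133, 72, 160, 133, 72]  (not all equal)
t=29: [24, 91, 175, 24, 91, 175]  (not all equal)
t=30: [112, 147, 93, 112, 147, 93]  (not all equal)
t=31: [112, 92, 152, 112, 92, 152]  (not all equal)
t=32: [162, 156, 78, 162, 156, 78]  (not all equal)
t=33: [7, 55, 167, 7, 55, 167]  (not all equal)
t=34: [64, 107, 64, 64, 107, 64]  (not all equal)
t=35: [182, 172, 182, 182, 172, 182]  (not all equal)
t=36: [57, 48, 57, 57, 48, 57]  (not all equal)
t=37: [162, 154, 162, 162, 154, 162]  (not all equal)
t=38: [9, 13, 9, 9, 13, 9]  (not all equal)
t=39: [30, 34, 30, 30, 34, 30]  (not all equal)
t=40: [93, 97, 93, 93, 97, 93]  (not all equal)
t=41: [197, 193, 197, 197, 193, 197]  (not all equal)
t=42: [107, 103, 107, 107, 103, 107]  (not all equal)
t=43: [162, 166, 162, 162, 166, 162]  (not all equal)
t=44: [9, 13, 9, 9, 13, 9]  (not all equal)

Answer: never
Key observation: The state at step 38 reappears at step 44 — the system is in a cycle of period 6 from step 38 on.  No step 0..44 is synchronized, and the cycle repeats forever, so no step up to 150 (or ever) has all sites equal.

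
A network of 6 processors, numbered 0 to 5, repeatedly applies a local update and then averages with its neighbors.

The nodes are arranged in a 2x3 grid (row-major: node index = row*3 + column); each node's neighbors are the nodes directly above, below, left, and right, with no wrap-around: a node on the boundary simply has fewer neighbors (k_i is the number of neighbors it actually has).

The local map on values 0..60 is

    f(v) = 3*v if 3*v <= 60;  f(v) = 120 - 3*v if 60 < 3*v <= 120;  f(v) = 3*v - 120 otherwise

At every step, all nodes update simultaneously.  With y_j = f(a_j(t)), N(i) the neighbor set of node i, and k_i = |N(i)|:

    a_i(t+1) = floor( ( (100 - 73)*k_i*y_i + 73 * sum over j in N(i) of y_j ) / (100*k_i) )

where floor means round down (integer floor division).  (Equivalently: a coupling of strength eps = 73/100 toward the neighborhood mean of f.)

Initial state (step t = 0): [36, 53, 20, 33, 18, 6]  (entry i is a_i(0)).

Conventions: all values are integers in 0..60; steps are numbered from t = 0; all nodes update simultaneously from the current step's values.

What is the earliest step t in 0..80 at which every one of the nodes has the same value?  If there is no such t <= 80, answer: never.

Simulating step by step:
t=0: [36, 53, 20, 33, 18, 6]  (not all equal)
t=1: [25, 41, 37, 29, 33, 46]  (not all equal)
t=2: [25, 19, 10, 33, 18, 15]  (not all equal)
t=3: [40, 46, 45, 41, 44, 42]  (not all equal)
t=4: [7, 11, 12, 5, 9, 11]  (not all equal)
t=5: [23, 29, 33, 21, 27, 31]  (not all equal)
t=6: [46, 35, 27, 48, 39, 29]  (not all equal)
t=7: [19, 18, 28, 14, 18, 24]  (not all equal)
t=8: [50, 50, 46, 51, 49, 45]  (not all equal)
t=9: [31, 26, 21, 29, 26, 20]  (not all equal)
t=10: [34, 42, 52, 34, 44, 52]  (not all equal)
t=11: [13, 17, 25, 15, 17, 27]  (not all equal)
t=12: [45, 46, 45, 45, 46, 45]  (not all equal)
t=13: [16, 16, 16, 16, 16, 16]  (all equal)

Answer: 13
Key observation: Synchronization is absorbing here: once all nodes are equal they stay equal, and step 13 is the first all-equal step.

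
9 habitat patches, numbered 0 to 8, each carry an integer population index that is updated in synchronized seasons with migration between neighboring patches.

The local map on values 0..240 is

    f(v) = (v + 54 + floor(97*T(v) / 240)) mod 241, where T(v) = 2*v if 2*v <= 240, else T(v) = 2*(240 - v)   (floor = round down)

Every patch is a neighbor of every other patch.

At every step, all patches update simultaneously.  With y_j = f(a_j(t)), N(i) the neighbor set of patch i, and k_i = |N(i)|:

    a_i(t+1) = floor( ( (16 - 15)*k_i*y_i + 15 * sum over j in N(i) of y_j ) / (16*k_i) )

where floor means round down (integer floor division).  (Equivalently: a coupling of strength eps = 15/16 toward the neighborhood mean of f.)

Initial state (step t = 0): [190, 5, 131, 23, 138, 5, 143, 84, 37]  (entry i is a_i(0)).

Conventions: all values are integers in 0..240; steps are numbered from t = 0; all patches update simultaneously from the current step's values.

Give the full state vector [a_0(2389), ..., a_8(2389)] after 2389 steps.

Simulating step by step:
t=0: [190, 5, 131, 23, 138, 5, 143, 84, 37]
t=1: [78, 77, 78, 75, 78, 77, 78, 69, 74]
t=2: [190, 191, 190, 191, 190, 191, 190, 191, 191]
t=3: [43, 43, 43, 43, 43, 43, 43, 43, 43]
t=4: [131, 131, 131, 131, 131, 131, 131, 131, 131]
t=5: [32, 32, 32, 32, 32, 32, 32, 32, 32]
t=6: [111, 111, 111, 111, 111, 111, 111, 111, 111]
t=7: [13, 13, 13, 13, 13, 13, 13, 13, 13]
t=8: [77, 77, 77, 77, 77, 77, 77, 77, 77]
t=9: [193, 193, 193, 193, 193, 193, 193, 193, 193]
t=10: [43, 43, 43, 43, 43, 43, 43, 43, 43]

Answer: [193, 193, 193, 193, 193, 193, 193, 193, 193]
Key observation: The state at step 3, [43, 43, 43, 43, 43, 43, 43, 43, 43], reappears at step 10: the system is in a cycle of period 7 from step 3 on.  Therefore the state at step 2389 equals the state at step 3 + ((2389 - 3) mod 7) = 9, which is [193, 193, 193, 193, 193, 193, 193, 193, 193].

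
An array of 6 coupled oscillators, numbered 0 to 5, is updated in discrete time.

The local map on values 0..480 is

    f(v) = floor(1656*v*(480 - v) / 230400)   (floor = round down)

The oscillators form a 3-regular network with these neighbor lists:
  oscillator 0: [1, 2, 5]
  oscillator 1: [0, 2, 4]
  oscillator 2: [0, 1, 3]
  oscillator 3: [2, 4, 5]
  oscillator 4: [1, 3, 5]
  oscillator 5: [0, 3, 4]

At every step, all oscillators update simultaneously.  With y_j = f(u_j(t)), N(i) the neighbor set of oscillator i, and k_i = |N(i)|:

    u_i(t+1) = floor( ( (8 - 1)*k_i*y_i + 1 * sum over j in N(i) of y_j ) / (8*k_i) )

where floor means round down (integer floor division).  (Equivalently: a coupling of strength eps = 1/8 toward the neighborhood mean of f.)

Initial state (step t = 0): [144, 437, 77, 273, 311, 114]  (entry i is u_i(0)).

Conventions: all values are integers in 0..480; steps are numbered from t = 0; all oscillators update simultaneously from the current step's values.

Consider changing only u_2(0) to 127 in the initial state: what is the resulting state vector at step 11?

Answer: [219, 227, 226, 398, 398, 262]
Key observation: This trace re-runs the system from the modified initial state.

Derivation:
t=0: [144, 437, 127, 273, 311, 114]
t=1: [335, 161, 318, 396, 364, 308]
t=2: [352, 365, 363, 253, 306, 369]
t=3: [320, 305, 310, 401, 376, 303]
t=4: [369, 377, 371, 242, 287, 373]
t=5: [292, 285, 294, 401, 389, 296]
t=6: [394, 392, 386, 241, 264, 378]
t=7: [245, 254, 265, 400, 396, 286]
t=8: [412, 404, 401, 244, 252, 385]
t=9: [205, 227, 233, 398, 397, 272]
t=10: [405, 404, 405, 248, 250, 391]
t=11: [219, 227, 226, 398, 398, 262]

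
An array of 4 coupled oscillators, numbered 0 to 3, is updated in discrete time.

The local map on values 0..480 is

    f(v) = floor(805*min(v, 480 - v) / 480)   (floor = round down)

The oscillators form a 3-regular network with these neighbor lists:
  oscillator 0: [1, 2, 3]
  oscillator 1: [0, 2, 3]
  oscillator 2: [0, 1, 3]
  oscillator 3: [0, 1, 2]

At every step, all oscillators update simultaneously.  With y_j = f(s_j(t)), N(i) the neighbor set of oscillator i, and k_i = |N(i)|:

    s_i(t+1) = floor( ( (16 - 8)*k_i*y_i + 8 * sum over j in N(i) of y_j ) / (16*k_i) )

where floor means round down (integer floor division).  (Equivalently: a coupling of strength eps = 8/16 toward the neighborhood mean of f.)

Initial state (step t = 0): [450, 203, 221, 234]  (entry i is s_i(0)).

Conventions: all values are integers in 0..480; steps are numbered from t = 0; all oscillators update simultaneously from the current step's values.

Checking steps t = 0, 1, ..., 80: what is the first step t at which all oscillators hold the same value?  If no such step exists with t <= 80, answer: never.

Simulating step by step:
t=0: [450, 203, 221, 234]  (not all equal)
t=1: [208, 305, 315, 322]  (not all equal)
t=2: [312, 294, 288, 284]  (not all equal)
t=3: [300, 310, 314, 316]  (not all equal)
t=4: [290, 284, 282, 281]  (not all equal)
t=5: [324, 327, 329, 329]  (not all equal)
t=6: [257, 255, 254, 254]  (not all equal)
t=7: [375, 377, 377, 377]  (not all equal)
t=8: [174, 172, 172, 172]  (not all equal)
t=9: [289, 288, 288, 288]  (not all equal)
t=10: [321, 321, 321, 321]  (all equal)

Answer: 10
Key observation: Synchronization is absorbing here: once all oscillators are equal they stay equal, and step 10 is the first all-equal step.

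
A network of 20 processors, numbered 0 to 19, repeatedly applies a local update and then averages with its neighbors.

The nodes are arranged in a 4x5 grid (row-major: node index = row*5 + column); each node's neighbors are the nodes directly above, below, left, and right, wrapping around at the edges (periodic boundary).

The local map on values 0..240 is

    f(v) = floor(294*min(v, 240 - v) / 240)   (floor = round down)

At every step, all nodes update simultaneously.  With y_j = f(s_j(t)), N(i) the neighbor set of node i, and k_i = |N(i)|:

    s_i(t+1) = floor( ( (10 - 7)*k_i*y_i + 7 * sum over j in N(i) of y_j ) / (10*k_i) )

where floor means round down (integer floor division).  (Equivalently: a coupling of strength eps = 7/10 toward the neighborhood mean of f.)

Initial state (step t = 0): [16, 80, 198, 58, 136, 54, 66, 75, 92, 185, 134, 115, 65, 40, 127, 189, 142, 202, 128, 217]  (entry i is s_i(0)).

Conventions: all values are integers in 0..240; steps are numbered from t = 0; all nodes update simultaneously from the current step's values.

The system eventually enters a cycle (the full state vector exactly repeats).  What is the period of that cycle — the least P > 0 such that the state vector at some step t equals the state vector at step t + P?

Simulating step by step:
t=0: [16, 80, 198, 58, 136, 54, 66, 75, 92, 185, 134, 115, 65, 40, 127, 189, 142, 202, 128, 217]
t=1: [67, 76, 68, 96, 70, 71, 93, 83, 82, 97, 109, 113, 80, 96, 89, 70, 96, 81, 75, 89]
t=2: [85, 97, 96, 97, 100, 103, 107, 99, 109, 101, 113, 122, 109, 104, 116, 102, 107, 97, 104, 97]
t=3: [116, 119, 118, 122, 117, 124, 128, 126, 125, 128, 135, 136, 129, 131, 131, 123, 127, 124, 122, 125]
t=4: [142, 141, 142, 143, 141, 137, 137, 139, 138, 138, 133, 132, 135, 136, 134, 138, 138, 140, 141, 140]
t=5: [122, 122, 120, 120, 121, 125, 125, 124, 123, 124, 128, 128, 126, 125, 126, 124, 124, 122, 121, 123]
t=6: [143, 143, 145, 145, 144, 140, 140, 142, 142, 141, 138, 138, 140, 141, 140, 141, 141, 143, 143, 142]
t=7: [119, 118, 117, 117, 118, 121, 121, 120, 119, 120, 122, 122, 121, 120, 121, 120, 120, 118, 118, 119]
t=8: [145, 144, 144, 143, 144, 145, 145, 145, 145, 145, 144, 144, 145, 145, 145, 145, 145, 144, 144, 145]
t=9: [116, 116, 117, 117, 116, 116, 116, 116, 116, 116, 116, 116, 116, 116, 116, 116, 116, 116, 116, 116]
t=10: [142, 142, 142, 142, 142, 142, 142, 142, 142, 142, 142, 142, 142, 142, 142, 142, 142, 142, 142, 142]
t=11: [120, 120, 120, 120, 120, 120, 120, 120, 120, 120, 120, 120, 120, 120, 120, 120, 120, 120, 120, 120]
t=12: [147, 147, 147, 147, 147, 147, 147, 147, 147, 147, 147, 147, 147, 147, 147, 147, 147, 147, 147, 147]
t=13: [113, 113, 113, 113, 113, 113, 113, 113, 113, 113, 113, 113, 113, 113, 113, 113, 113, 113, 113, 113]
t=14: [138, 138, 138, 138, 138, 138, 138, 138, 138, 138, 138, 138, 138, 138, 138, 138, 138, 138, 138, 138]
t=15: [124, 124, 124, 124, 124, 124, 124, 124, 124, 124, 124, 124, 124, 124, 124, 124, 124, 124, 124, 124]
t=16: [142, 142, 142, 142, 142, 142, 142, 142, 142, 142, 142, 142, 142, 142, 142, 142, 142, 142, 142, 142]

Answer: 6
Key observation: The state at step 10, [142, 142, 142, 142, 142, 142, 142, 142, 142, 142, 142, 142, 142, 142, 142, 142, 142, 142, 142, 142], reappears at step 16 — and no state repeats earlier — so the cycle the system enters has period 6.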